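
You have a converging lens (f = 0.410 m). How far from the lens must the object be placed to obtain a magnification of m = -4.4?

m = −d_i/d_o ⇒ d_i = −m·d_o.
1/f = 1/d_o + 1/d_i = 1/d_o − 1/(m·d_o) = (1 − 1/m)/d_o, so d_o = f(1 − 1/m) = (0.4100)(1 − 1/(-4.4)) = 0.503 m.

0.503 m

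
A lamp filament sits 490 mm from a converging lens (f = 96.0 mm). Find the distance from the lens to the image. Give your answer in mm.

Thin-lens equation: 1/d_i = 1/f − 1/d_o = 1/(96.00) − 1/(490) = 0.01042 − 0.002041 = 0.008376, so d_i = 119 mm.
The image is real, inverted and reduced, on the far side of the lens.

119 mm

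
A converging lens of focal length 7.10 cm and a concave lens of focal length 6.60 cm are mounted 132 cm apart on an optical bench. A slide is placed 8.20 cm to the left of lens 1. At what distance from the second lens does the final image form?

Lens 1: 1/d_i1 = 1/f₁ − 1/d_o1 = 1/(7.10) − 1/(8.20) = 0.01889, so d_i1 = 52.93 cm.
The intermediate image is 52.93 cm to the right of lens 1, which is 132 − (52.93) = 79.07 cm to the left of lens 2, so d_o2 = +79.07 cm.
Lens 2 is diverging, so f₂ = −6.60 cm.
Lens 2: 1/d_i2 = 1/f₂ − 1/d_o2 = 1/(-6.60) − 1/(79.07) = -0.1642, so d_i2 = -6.09 cm.
The final image is virtual, 6.09 cm to the left of lens 2 (overall magnification ≈ -0.50).

6.09 cm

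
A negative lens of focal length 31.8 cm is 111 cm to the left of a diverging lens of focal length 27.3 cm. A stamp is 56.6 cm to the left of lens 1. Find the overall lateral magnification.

m = +0.0619

f₁ = −31.8 cm (diverging).
Lens 1: 1/d_i1 = 1/(-31.8) − 1/(56.6) = -0.04911, so d_i1 = -20.36 cm; m₁ = −d_i1/d_o1 = +0.3597.
d_o2 = 111 − (-20.36) = 131.4 cm.
f₂ = −27.3 cm (diverging).
Lens 2: 1/d_i2 = 1/(-27.3) − 1/(131.4) = -0.04424, so d_i2 = -22.60 cm; m₂ = −d_i2/d_o2 = +0.1720.
m = m₁·m₂ = (+0.3597)(+0.1720) = +0.0619.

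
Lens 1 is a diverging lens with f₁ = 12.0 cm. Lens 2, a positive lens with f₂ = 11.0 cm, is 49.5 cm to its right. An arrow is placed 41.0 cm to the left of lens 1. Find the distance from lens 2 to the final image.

13.5 cm

Lens 1 is diverging, so f₁ = −12.0 cm.
Lens 1: 1/d_i1 = 1/f₁ − 1/d_o1 = 1/(-12.0) − 1/(41.0) = -0.1077, so d_i1 = -9.283 cm.
The intermediate image is 9.283 cm to the left of lens 1 (virtual), which is 49.5 − (-9.283) = 58.78 cm to the left of lens 2, so d_o2 = +58.78 cm.
Lens 2: 1/d_i2 = 1/f₂ − 1/d_o2 = 1/(11.0) − 1/(58.78) = 0.07390, so d_i2 = 13.5 cm.
The final image is real, 13.5 cm to the right of lens 2 (overall magnification ≈ -0.052).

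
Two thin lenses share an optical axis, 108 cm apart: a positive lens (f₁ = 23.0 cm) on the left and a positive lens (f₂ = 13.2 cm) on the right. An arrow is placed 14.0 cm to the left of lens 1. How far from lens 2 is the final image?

Lens 1: 1/d_i1 = 1/f₁ − 1/d_o1 = 1/(23.0) − 1/(14.0) = -0.02795, so d_i1 = -35.78 cm.
The intermediate image is 35.78 cm to the left of lens 1 (virtual), which is 108 − (-35.78) = 143.8 cm to the left of lens 2, so d_o2 = +143.8 cm.
Lens 2: 1/d_i2 = 1/f₂ − 1/d_o2 = 1/(13.2) − 1/(143.8) = 0.06880, so d_i2 = 14.5 cm.
The final image is real, 14.5 cm to the right of lens 2 (overall magnification ≈ -0.26).

14.5 cm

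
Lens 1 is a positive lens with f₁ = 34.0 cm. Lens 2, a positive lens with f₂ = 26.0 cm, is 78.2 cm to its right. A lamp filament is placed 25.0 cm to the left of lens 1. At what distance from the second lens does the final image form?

Lens 1: 1/d_i1 = 1/f₁ − 1/d_o1 = 1/(34.0) − 1/(25.0) = -0.01059, so d_i1 = -94.44 cm.
The intermediate image is 94.44 cm to the left of lens 1 (virtual), which is 78.2 − (-94.44) = 172.6 cm to the left of lens 2, so d_o2 = +172.6 cm.
Lens 2: 1/d_i2 = 1/f₂ − 1/d_o2 = 1/(26.0) − 1/(172.6) = 0.03267, so d_i2 = 30.6 cm.
The final image is real, 30.6 cm to the right of lens 2 (overall magnification ≈ -0.67).

30.6 cm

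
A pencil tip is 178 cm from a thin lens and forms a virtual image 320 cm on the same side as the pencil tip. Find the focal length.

Virtual image ⇒ d_i = −320 cm.
1/f = 1/d_o + 1/d_i = 1/(178) + 1/(-320) = 0.002493, so f = 401 cm.
Since f is positive, the thin lens is converging.

f = 401 cm (converging)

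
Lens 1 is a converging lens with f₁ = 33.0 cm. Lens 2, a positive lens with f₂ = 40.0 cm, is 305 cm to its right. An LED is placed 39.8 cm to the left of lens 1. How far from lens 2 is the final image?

Lens 1: 1/d_i1 = 1/f₁ − 1/d_o1 = 1/(33.0) − 1/(39.8) = 0.005177, so d_i1 = 193.1 cm.
The intermediate image is 193.1 cm to the right of lens 1, which is 305 − (193.1) = 111.9 cm to the left of lens 2, so d_o2 = +111.9 cm.
Lens 2: 1/d_i2 = 1/f₂ − 1/d_o2 = 1/(40.0) − 1/(111.9) = 0.01606, so d_i2 = 62.3 cm.
The final image is real, 62.3 cm to the right of lens 2 (overall magnification ≈ 2.7).

62.3 cm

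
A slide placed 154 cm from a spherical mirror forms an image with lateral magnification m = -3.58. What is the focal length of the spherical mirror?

m = −d_i/d_o ⇒ d_i = −m·d_o = −(-3.58)·(154) = 551.3 cm.
1/f = 1/d_o + 1/d_i = 1/(154) + 1/(551.3) = 0.008307, so f = 120 cm.
Since f is positive, the spherical mirror is concave.

f = 120 cm (concave)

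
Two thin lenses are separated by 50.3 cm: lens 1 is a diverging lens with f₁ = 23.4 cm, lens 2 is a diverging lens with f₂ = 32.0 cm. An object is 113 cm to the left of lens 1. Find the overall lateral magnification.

f₁ = −23.4 cm (diverging).
Lens 1: 1/d_i1 = 1/(-23.4) − 1/(113) = -0.05158, so d_i1 = -19.39 cm; m₁ = −d_i1/d_o1 = +0.1716.
d_o2 = 50.3 − (-19.39) = 69.69 cm.
f₂ = −32.0 cm (diverging).
Lens 2: 1/d_i2 = 1/(-32.0) − 1/(69.69) = -0.04560, so d_i2 = -21.93 cm; m₂ = −d_i2/d_o2 = +0.3147.
m = m₁·m₂ = (+0.1716)(+0.3147) = +0.0540.

m = +0.0540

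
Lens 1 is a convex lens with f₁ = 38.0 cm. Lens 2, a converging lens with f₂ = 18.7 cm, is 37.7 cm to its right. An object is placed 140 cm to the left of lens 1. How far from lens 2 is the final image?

8.15 cm

Lens 1: 1/d_i1 = 1/f₁ − 1/d_o1 = 1/(38.0) − 1/(140) = 0.01917, so d_i1 = 52.16 cm.
The intermediate image is 52.16 cm to the right of lens 1, which lies 14.46 cm to the right of lens 2 — a virtual object — so d_o2 = −14.46 cm.
Lens 2: 1/d_i2 = 1/f₂ − 1/d_o2 = 1/(18.7) − 1/(-14.46) = 0.1226, so d_i2 = 8.15 cm.
The final image is real, 8.15 cm to the right of lens 2 (overall magnification ≈ -0.21).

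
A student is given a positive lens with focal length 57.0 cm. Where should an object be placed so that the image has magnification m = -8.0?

64.1 cm

m = −d_i/d_o ⇒ d_i = −m·d_o.
1/f = 1/d_o + 1/d_i = 1/d_o − 1/(m·d_o) = (1 − 1/m)/d_o, so d_o = f(1 − 1/m) = (57.00)(1 − 1/(-8.0)) = 64.1 cm.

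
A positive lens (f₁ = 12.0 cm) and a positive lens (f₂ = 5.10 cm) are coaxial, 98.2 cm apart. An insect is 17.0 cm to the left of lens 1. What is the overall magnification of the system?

Lens 1: 1/d_i1 = 1/(12.0) − 1/(17.0) = 0.02451, so d_i1 = 40.80 cm; m₁ = −d_i1/d_o1 = -2.400.
d_o2 = 98.2 − (40.80) = 57.40 cm.
Lens 2: 1/d_i2 = 1/(5.10) − 1/(57.40) = 0.1787, so d_i2 = 5.597 cm; m₂ = −d_i2/d_o2 = -0.09751.
m = m₁·m₂ = (-2.400)(-0.09751) = +0.234.

m = +0.234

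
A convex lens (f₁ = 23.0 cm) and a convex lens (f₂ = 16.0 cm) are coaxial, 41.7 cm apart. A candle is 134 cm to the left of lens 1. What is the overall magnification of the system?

Lens 1: 1/d_i1 = 1/(23.0) − 1/(134) = 0.03602, so d_i1 = 27.77 cm; m₁ = −d_i1/d_o1 = -0.2072.
d_o2 = 41.7 − (27.77) = 13.93 cm.
Lens 2: 1/d_i2 = 1/(16.0) − 1/(13.93) = -0.009288, so d_i2 = -107.7 cm; m₂ = −d_i2/d_o2 = +7.729.
m = m₁·m₂ = (-0.2072)(+7.729) = -1.60.

m = -1.60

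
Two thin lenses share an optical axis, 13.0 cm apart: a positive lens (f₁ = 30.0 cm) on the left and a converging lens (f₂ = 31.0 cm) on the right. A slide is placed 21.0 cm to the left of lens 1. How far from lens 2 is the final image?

49.5 cm

Lens 1: 1/d_i1 = 1/f₁ − 1/d_o1 = 1/(30.0) − 1/(21.0) = -0.01429, so d_i1 = -70.00 cm.
The intermediate image is 70.00 cm to the left of lens 1 (virtual), which is 13.0 − (-70.00) = 83.00 cm to the left of lens 2, so d_o2 = +83.00 cm.
Lens 2: 1/d_i2 = 1/f₂ − 1/d_o2 = 1/(31.0) − 1/(83.00) = 0.02021, so d_i2 = 49.5 cm.
The final image is real, 49.5 cm to the right of lens 2 (overall magnification ≈ -2.0).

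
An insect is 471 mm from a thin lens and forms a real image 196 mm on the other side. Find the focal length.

Real image ⇒ d_i = +196 mm.
1/f = 1/d_o + 1/d_i = 1/(471) + 1/(196) = 0.007225, so f = 138 mm.
Since f is positive, the thin lens is converging.

f = 138 mm (converging)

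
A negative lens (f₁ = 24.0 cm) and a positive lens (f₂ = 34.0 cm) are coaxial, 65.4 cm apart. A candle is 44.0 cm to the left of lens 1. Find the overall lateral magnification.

m = -0.256

f₁ = −24.0 cm (diverging).
Lens 1: 1/d_i1 = 1/(-24.0) − 1/(44.0) = -0.06439, so d_i1 = -15.53 cm; m₁ = −d_i1/d_o1 = +0.3530.
d_o2 = 65.4 − (-15.53) = 80.93 cm.
Lens 2: 1/d_i2 = 1/(34.0) − 1/(80.93) = 0.01706, so d_i2 = 58.63 cm; m₂ = −d_i2/d_o2 = -0.7245.
m = m₁·m₂ = (+0.3530)(-0.7245) = -0.256.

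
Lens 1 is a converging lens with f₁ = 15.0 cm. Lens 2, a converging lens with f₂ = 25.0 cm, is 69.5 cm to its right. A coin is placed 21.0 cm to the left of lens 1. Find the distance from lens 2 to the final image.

53.1 cm

Lens 1: 1/d_i1 = 1/f₁ − 1/d_o1 = 1/(15.0) − 1/(21.0) = 0.01905, so d_i1 = 52.50 cm.
The intermediate image is 52.50 cm to the right of lens 1, which is 69.5 − (52.50) = 17.00 cm to the left of lens 2, so d_o2 = +17.00 cm.
Lens 2: 1/d_i2 = 1/f₂ − 1/d_o2 = 1/(25.0) − 1/(17.00) = -0.01882, so d_i2 = -53.1 cm.
The final image is virtual, 53.1 cm to the left of lens 2 (overall magnification ≈ -7.8).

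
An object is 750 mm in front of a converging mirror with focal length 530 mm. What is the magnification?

1/d_i = 1/f − 1/d_o = 1/(530.0) − 1/(750) = 0.0005535, so d_i = 1807 mm.
m = −d_i/d_o = −(1807)/(750) = -2.41.
The image is real, inverted and enlarged, in front of the mirror.

m = -2.41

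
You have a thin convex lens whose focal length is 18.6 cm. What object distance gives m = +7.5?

m = −d_i/d_o ⇒ d_i = −m·d_o.
1/f = 1/d_o + 1/d_i = 1/d_o − 1/(m·d_o) = (1 − 1/m)/d_o, so d_o = f(1 − 1/m) = (18.60)(1 − 1/(+7.5)) = 16.1 cm.

16.1 cm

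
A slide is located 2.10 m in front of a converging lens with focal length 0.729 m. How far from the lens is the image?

Lens equation: 1/s_i = 1/f − 1/s_o = 1/(0.7290) − 1/(2.10) = 1.372 − 0.4762 = 0.8956, so s_i = 1.12 m.
The image is real, inverted and reduced, on the far side of the lens.

1.12 m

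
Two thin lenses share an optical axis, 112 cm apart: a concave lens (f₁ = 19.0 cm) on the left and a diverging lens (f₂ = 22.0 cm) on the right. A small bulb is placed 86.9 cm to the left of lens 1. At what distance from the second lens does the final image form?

18.8 cm

Lens 1 is diverging, so f₁ = −19.0 cm.
Lens 1: 1/d_i1 = 1/f₁ − 1/d_o1 = 1/(-19.0) − 1/(86.9) = -0.06414, so d_i1 = -15.59 cm.
The intermediate image is 15.59 cm to the left of lens 1 (virtual), which is 112 − (-15.59) = 127.6 cm to the left of lens 2, so d_o2 = +127.6 cm.
Lens 2 is diverging, so f₂ = −22.0 cm.
Lens 2: 1/d_i2 = 1/f₂ − 1/d_o2 = 1/(-22.0) − 1/(127.6) = -0.05329, so d_i2 = -18.8 cm.
The final image is virtual, 18.8 cm to the left of lens 2 (overall magnification ≈ 0.026).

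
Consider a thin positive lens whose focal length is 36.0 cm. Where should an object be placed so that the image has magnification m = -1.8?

56.0 cm

m = −d_i/d_o ⇒ d_i = −m·d_o.
1/f = 1/d_o + 1/d_i = 1/d_o − 1/(m·d_o) = (1 − 1/m)/d_o, so d_o = f(1 − 1/m) = (36.00)(1 − 1/(-1.8)) = 56.0 cm.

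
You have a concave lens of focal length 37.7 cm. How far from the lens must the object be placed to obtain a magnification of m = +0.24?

For a concave lens, f = -37.7 cm.
m = −d_i/d_o ⇒ d_i = −m·d_o.
1/f = 1/d_o + 1/d_i = 1/d_o − 1/(m·d_o) = (1 − 1/m)/d_o, so d_o = f(1 − 1/m) = (-37.70)(1 − 1/(+0.24)) = 119 cm.

119 cm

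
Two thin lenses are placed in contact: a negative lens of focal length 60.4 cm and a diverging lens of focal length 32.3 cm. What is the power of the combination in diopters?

P = -4.75 D

P₁ = 1/f₁ = 1/(-0.604 m) = -1.656 D; P₂ = 1/f₂ = 1/(-0.323 m) = -3.096 D.
For thin lenses in contact, P = P₁ + P₂ = (-1.656) + (-3.096) = -4.75 D.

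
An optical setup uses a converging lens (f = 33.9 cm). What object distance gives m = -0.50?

102 cm

m = −d_i/d_o ⇒ d_i = −m·d_o.
1/f = 1/d_o + 1/d_i = 1/d_o − 1/(m·d_o) = (1 − 1/m)/d_o, so d_o = f(1 − 1/m) = (33.90)(1 − 1/(-0.50)) = 102 cm.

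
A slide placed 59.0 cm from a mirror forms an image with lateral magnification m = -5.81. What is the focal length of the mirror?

f = 50.3 cm (concave)

m = −d_i/d_o ⇒ d_i = −m·d_o = −(-5.81)·(59.0) = 342.8 cm.
1/f = 1/d_o + 1/d_i = 1/(59.0) + 1/(342.8) = 0.01987, so f = 50.3 cm.
Since f is positive, the mirror is concave.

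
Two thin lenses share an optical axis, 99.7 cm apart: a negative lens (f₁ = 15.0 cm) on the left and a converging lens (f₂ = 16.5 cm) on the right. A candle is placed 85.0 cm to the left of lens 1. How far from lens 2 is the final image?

Lens 1 is diverging, so f₁ = −15.0 cm.
Lens 1: 1/d_i1 = 1/f₁ − 1/d_o1 = 1/(-15.0) − 1/(85.0) = -0.07843, so d_i1 = -12.75 cm.
The intermediate image is 12.75 cm to the left of lens 1 (virtual), which is 99.7 − (-12.75) = 112.5 cm to the left of lens 2, so d_o2 = +112.5 cm.
Lens 2: 1/d_i2 = 1/f₂ − 1/d_o2 = 1/(16.5) − 1/(112.5) = 0.05172, so d_i2 = 19.3 cm.
The final image is real, 19.3 cm to the right of lens 2 (overall magnification ≈ -0.026).

19.3 cm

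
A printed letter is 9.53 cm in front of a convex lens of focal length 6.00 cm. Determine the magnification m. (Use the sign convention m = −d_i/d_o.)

1/d_i = 1/f − 1/d_o = 1/(6.000) − 1/(9.53) = 0.06173, so d_i = 16.20 cm.
m = −d_i/d_o = −(16.20)/(9.53) = -1.70.
The image is real, inverted and enlarged, on the far side of the lens.

m = -1.70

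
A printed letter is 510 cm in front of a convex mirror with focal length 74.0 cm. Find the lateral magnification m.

For a convex mirror, f = -74.0 cm.
1/d_i = 1/f − 1/d_o = 1/(-74.00) − 1/(510) = -0.01547, so d_i = -64.62 cm.
m = −d_i/d_o = −(-64.62)/(510) = +0.127.
The image is virtual, upright and reduced, behind the mirror.

m = +0.127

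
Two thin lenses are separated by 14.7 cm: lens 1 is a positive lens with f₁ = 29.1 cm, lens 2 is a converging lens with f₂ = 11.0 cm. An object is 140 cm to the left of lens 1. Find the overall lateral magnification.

Lens 1: 1/d_i1 = 1/(29.1) − 1/(140) = 0.02722, so d_i1 = 36.74 cm; m₁ = −d_i1/d_o1 = -0.2624.
d_o2 = 14.7 − (36.74) = -22.04 cm (virtual object).
Lens 2: 1/d_i2 = 1/(11.0) − 1/(-22.04) = 0.1363, so d_i2 = 7.338 cm; m₂ = −d_i2/d_o2 = +0.3329.
m = m₁·m₂ = (-0.2624)(+0.3329) = -0.0874.

m = -0.0874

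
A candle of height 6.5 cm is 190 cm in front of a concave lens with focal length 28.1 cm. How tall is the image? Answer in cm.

For a concave lens, f = -28.1 cm.
1/d_i = 1/f − 1/d_o = 1/(-28.10) − 1/(190) = -0.04085, so d_i = -24.48 cm.
m = −d_i/d_o = +0.1288.
|h_i| = |m|·h_o = 0.1288 × 6.5 = 0.837 cm. The image is virtual, upright and reduced, on the same side as the object.

0.837 cm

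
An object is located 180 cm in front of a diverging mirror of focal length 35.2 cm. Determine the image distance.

29.4 cm

For a diverging mirror, f = -35.2 cm.
Mirror equation: 1/v = 1/f − 1/u = 1/(-35.20) − 1/(180) = -0.02841 − 0.005556 = -0.03396, so v = -29.4 cm.
The image is virtual, upright and reduced, behind the mirror.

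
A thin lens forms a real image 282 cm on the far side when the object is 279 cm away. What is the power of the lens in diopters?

P = +0.713 D

d_i = +282 cm.
1/f = 1/d_o + 1/d_i = 1/(279) + 1/(282) = 0.007130 cm⁻¹.
f = 140.2 cm = 1.402 m, so P = 1/f = +0.713 D.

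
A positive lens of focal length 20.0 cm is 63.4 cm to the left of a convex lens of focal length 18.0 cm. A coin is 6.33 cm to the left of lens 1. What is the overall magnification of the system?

Lens 1: 1/d_i1 = 1/(20.0) − 1/(6.33) = -0.1080, so d_i1 = -9.261 cm; m₁ = −d_i1/d_o1 = +1.463.
d_o2 = 63.4 − (-9.261) = 72.66 cm.
Lens 2: 1/d_i2 = 1/(18.0) − 1/(72.66) = 0.04179, so d_i2 = 23.93 cm; m₂ = −d_i2/d_o2 = -0.3293.
m = m₁·m₂ = (+1.463)(-0.3293) = -0.482.

m = -0.482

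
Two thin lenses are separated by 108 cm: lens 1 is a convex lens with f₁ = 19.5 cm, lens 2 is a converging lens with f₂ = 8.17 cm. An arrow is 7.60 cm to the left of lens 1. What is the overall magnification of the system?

m = -0.119

Lens 1: 1/d_i1 = 1/(19.5) − 1/(7.60) = -0.08030, so d_i1 = -12.45 cm; m₁ = −d_i1/d_o1 = +1.638.
d_o2 = 108 − (-12.45) = 120.5 cm.
Lens 2: 1/d_i2 = 1/(8.17) − 1/(120.5) = 0.1141, so d_i2 = 8.764 cm; m₂ = −d_i2/d_o2 = -0.07273.
m = m₁·m₂ = (+1.638)(-0.07273) = -0.119.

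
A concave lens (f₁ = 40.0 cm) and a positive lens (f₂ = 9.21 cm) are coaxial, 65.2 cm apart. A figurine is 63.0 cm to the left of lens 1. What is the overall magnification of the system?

m = -0.0445

f₁ = −40.0 cm (diverging).
Lens 1: 1/d_i1 = 1/(-40.0) − 1/(63.0) = -0.04087, so d_i1 = -24.47 cm; m₁ = −d_i1/d_o1 = +0.3884.
d_o2 = 65.2 − (-24.47) = 89.67 cm.
Lens 2: 1/d_i2 = 1/(9.21) − 1/(89.67) = 0.09743, so d_i2 = 10.26 cm; m₂ = −d_i2/d_o2 = -0.1145.
m = m₁·m₂ = (+0.3884)(-0.1145) = -0.0445.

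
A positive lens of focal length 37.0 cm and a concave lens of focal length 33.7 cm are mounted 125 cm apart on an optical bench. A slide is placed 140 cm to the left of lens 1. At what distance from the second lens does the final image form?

23.2 cm

Lens 1: 1/d_i1 = 1/f₁ − 1/d_o1 = 1/(37.0) − 1/(140) = 0.01988, so d_i1 = 50.29 cm.
The intermediate image is 50.29 cm to the right of lens 1, which is 125 − (50.29) = 74.71 cm to the left of lens 2, so d_o2 = +74.71 cm.
Lens 2 is diverging, so f₂ = −33.7 cm.
Lens 2: 1/d_i2 = 1/f₂ − 1/d_o2 = 1/(-33.7) − 1/(74.71) = -0.04306, so d_i2 = -23.2 cm.
The final image is virtual, 23.2 cm to the left of lens 2 (overall magnification ≈ -0.11).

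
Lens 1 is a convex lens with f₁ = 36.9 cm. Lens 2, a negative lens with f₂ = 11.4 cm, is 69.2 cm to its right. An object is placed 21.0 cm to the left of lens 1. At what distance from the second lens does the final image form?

Lens 1: 1/d_i1 = 1/f₁ − 1/d_o1 = 1/(36.9) − 1/(21.0) = -0.02052, so d_i1 = -48.74 cm.
The intermediate image is 48.74 cm to the left of lens 1 (virtual), which is 69.2 − (-48.74) = 117.9 cm to the left of lens 2, so d_o2 = +117.9 cm.
Lens 2 is diverging, so f₂ = −11.4 cm.
Lens 2: 1/d_i2 = 1/f₂ − 1/d_o2 = 1/(-11.4) − 1/(117.9) = -0.09620, so d_i2 = -10.4 cm.
The final image is virtual, 10.4 cm to the left of lens 2 (overall magnification ≈ 0.20).

10.4 cm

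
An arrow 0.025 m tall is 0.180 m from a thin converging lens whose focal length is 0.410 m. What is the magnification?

m = +1.78

1/d_i = 1/f − 1/d_o = 1/(0.4100) − 1/(0.180) = -3.117, so d_i = -0.3209 m.
m = −d_i/d_o = −(-0.3209)/(0.180) = +1.78.
The image is virtual, upright and enlarged, on the same side as the object.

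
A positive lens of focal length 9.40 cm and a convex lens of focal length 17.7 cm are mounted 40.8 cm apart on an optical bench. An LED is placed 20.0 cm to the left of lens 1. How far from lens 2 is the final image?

76.1 cm

Lens 1: 1/d_i1 = 1/f₁ − 1/d_o1 = 1/(9.40) − 1/(20.0) = 0.05638, so d_i1 = 17.74 cm.
The intermediate image is 17.74 cm to the right of lens 1, which is 40.8 − (17.74) = 23.06 cm to the left of lens 2, so d_o2 = +23.06 cm.
Lens 2: 1/d_i2 = 1/f₂ − 1/d_o2 = 1/(17.7) − 1/(23.06) = 0.01313, so d_i2 = 76.1 cm.
The final image is real, 76.1 cm to the right of lens 2 (overall magnification ≈ 2.9).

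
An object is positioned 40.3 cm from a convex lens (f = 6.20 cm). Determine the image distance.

7.33 cm

Thin-lens equation: 1/q = 1/f − 1/p = 1/(6.200) − 1/(40.3) = 0.1613 − 0.02481 = 0.1365, so q = 7.33 cm.
The image is real, inverted and reduced, on the far side of the lens.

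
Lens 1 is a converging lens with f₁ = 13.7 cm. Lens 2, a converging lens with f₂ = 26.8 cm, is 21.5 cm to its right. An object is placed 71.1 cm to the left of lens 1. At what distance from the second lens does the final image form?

Lens 1: 1/d_i1 = 1/f₁ − 1/d_o1 = 1/(13.7) − 1/(71.1) = 0.05893, so d_i1 = 16.97 cm.
The intermediate image is 16.97 cm to the right of lens 1, which is 21.5 − (16.97) = 4.530 cm to the left of lens 2, so d_o2 = +4.530 cm.
Lens 2: 1/d_i2 = 1/f₂ − 1/d_o2 = 1/(26.8) − 1/(4.530) = -0.1834, so d_i2 = -5.45 cm.
The final image is virtual, 5.45 cm to the left of lens 2 (overall magnification ≈ -0.29).

5.45 cm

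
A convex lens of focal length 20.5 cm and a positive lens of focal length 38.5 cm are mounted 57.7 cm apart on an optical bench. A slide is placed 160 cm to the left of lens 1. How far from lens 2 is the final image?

305 cm

Lens 1: 1/d_i1 = 1/f₁ − 1/d_o1 = 1/(20.5) − 1/(160) = 0.04253, so d_i1 = 23.51 cm.
The intermediate image is 23.51 cm to the right of lens 1, which is 57.7 − (23.51) = 34.19 cm to the left of lens 2, so d_o2 = +34.19 cm.
Lens 2: 1/d_i2 = 1/f₂ − 1/d_o2 = 1/(38.5) − 1/(34.19) = -0.003274, so d_i2 = -305 cm.
The final image is virtual, 305 cm to the left of lens 2 (overall magnification ≈ -1.3).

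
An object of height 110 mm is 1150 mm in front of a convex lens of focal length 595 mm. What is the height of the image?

1/d_i = 1/f − 1/d_o = 1/(595.0) − 1/(1150) = 0.0008111, so d_i = 1233 mm.
m = −d_i/d_o = -1.072.
|h_i| = |m|·h_o = 1.072 × 110 = 118 mm. The image is real, inverted and enlarged, on the far side of the lens.

118 mm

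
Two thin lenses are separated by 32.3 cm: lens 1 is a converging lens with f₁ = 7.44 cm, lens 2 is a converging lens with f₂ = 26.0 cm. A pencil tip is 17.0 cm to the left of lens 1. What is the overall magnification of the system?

m = -2.92

Lens 1: 1/d_i1 = 1/(7.44) − 1/(17.0) = 0.07559, so d_i1 = 13.23 cm; m₁ = −d_i1/d_o1 = -0.7782.
d_o2 = 32.3 − (13.23) = 19.07 cm.
Lens 2: 1/d_i2 = 1/(26.0) − 1/(19.07) = -0.01398, so d_i2 = -71.55 cm; m₂ = −d_i2/d_o2 = +3.752.
m = m₁·m₂ = (-0.7782)(+3.752) = -2.92.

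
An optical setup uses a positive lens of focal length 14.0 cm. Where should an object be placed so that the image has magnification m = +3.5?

10.0 cm

m = −d_i/d_o ⇒ d_i = −m·d_o.
1/f = 1/d_o + 1/d_i = 1/d_o − 1/(m·d_o) = (1 − 1/m)/d_o, so d_o = f(1 − 1/m) = (14.00)(1 − 1/(+3.5)) = 10.0 cm.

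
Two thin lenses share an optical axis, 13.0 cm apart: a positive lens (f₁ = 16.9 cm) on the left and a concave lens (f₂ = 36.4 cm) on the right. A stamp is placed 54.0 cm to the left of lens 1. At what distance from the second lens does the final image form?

Lens 1: 1/d_i1 = 1/f₁ − 1/d_o1 = 1/(16.9) − 1/(54.0) = 0.04065, so d_i1 = 24.60 cm.
The intermediate image is 24.60 cm to the right of lens 1, which lies 11.60 cm to the right of lens 2 — a virtual object — so d_o2 = −11.60 cm.
Lens 2 is diverging, so f₂ = −36.4 cm.
Lens 2: 1/d_i2 = 1/f₂ − 1/d_o2 = 1/(-36.4) − 1/(-11.60) = 0.05873, so d_i2 = 17.0 cm.
The final image is real, 17.0 cm to the right of lens 2 (overall magnification ≈ -0.67).

17.0 cm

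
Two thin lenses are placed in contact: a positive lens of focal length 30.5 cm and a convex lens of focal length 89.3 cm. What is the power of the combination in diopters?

P = +4.40 D

P₁ = 1/f₁ = 1/(0.305 m) = +3.279 D; P₂ = 1/f₂ = 1/(0.893 m) = +1.120 D.
For thin lenses in contact, P = P₁ + P₂ = (+3.279) + (+1.120) = +4.40 D.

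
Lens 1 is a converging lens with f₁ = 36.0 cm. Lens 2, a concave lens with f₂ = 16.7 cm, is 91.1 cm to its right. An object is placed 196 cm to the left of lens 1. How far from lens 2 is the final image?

12.3 cm

Lens 1: 1/d_i1 = 1/f₁ − 1/d_o1 = 1/(36.0) − 1/(196) = 0.02268, so d_i1 = 44.10 cm.
The intermediate image is 44.10 cm to the right of lens 1, which is 91.1 − (44.10) = 47.00 cm to the left of lens 2, so d_o2 = +47.00 cm.
Lens 2 is diverging, so f₂ = −16.7 cm.
Lens 2: 1/d_i2 = 1/f₂ − 1/d_o2 = 1/(-16.7) − 1/(47.00) = -0.08116, so d_i2 = -12.3 cm.
The final image is virtual, 12.3 cm to the left of lens 2 (overall magnification ≈ -0.059).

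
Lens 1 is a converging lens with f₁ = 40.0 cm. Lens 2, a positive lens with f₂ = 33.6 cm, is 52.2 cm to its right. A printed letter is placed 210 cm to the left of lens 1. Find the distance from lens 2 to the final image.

3.04 cm

Lens 1: 1/d_i1 = 1/f₁ − 1/d_o1 = 1/(40.0) − 1/(210) = 0.02024, so d_i1 = 49.41 cm.
The intermediate image is 49.41 cm to the right of lens 1, which is 52.2 − (49.41) = 2.790 cm to the left of lens 2, so d_o2 = +2.790 cm.
Lens 2: 1/d_i2 = 1/f₂ − 1/d_o2 = 1/(33.6) − 1/(2.790) = -0.3287, so d_i2 = -3.04 cm.
The final image is virtual, 3.04 cm to the left of lens 2 (overall magnification ≈ -0.26).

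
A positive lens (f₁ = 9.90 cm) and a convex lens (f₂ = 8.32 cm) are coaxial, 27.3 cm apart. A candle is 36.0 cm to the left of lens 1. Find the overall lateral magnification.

Lens 1: 1/d_i1 = 1/(9.90) − 1/(36.0) = 0.07323, so d_i1 = 13.66 cm; m₁ = −d_i1/d_o1 = -0.3794.
d_o2 = 27.3 − (13.66) = 13.64 cm.
Lens 2: 1/d_i2 = 1/(8.32) − 1/(13.64) = 0.04688, so d_i2 = 21.33 cm; m₂ = −d_i2/d_o2 = -1.564.
m = m₁·m₂ = (-0.3794)(-1.564) = +0.593.

m = +0.593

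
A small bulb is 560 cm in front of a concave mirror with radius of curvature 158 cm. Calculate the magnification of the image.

f = R/2 = 158/2 = 79.00 cm.
1/d_i = 1/f − 1/d_o = 1/(79.00) − 1/(560) = 0.01087, so d_i = 91.98 cm.
m = −d_i/d_o = −(91.98)/(560) = -0.164.
The image is real, inverted and reduced, in front of the mirror.

m = -0.164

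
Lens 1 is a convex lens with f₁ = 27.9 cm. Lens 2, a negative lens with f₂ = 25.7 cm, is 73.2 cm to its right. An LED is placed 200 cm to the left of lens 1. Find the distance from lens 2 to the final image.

15.8 cm

Lens 1: 1/d_i1 = 1/f₁ − 1/d_o1 = 1/(27.9) − 1/(200) = 0.03084, so d_i1 = 32.42 cm.
The intermediate image is 32.42 cm to the right of lens 1, which is 73.2 − (32.42) = 40.78 cm to the left of lens 2, so d_o2 = +40.78 cm.
Lens 2 is diverging, so f₂ = −25.7 cm.
Lens 2: 1/d_i2 = 1/f₂ − 1/d_o2 = 1/(-25.7) − 1/(40.78) = -0.06343, so d_i2 = -15.8 cm.
The final image is virtual, 15.8 cm to the left of lens 2 (overall magnification ≈ -0.063).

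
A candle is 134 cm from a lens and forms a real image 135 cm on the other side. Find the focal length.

f = 67.2 cm (converging)

Real image ⇒ d_i = +135 cm.
1/f = 1/d_o + 1/d_i = 1/(134) + 1/(135) = 0.01487, so f = 67.2 cm.
Since f is positive, the lens is converging.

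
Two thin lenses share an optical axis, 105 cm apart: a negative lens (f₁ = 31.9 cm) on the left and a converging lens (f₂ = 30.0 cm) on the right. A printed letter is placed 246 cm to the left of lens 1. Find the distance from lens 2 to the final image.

38.7 cm

Lens 1 is diverging, so f₁ = −31.9 cm.
Lens 1: 1/d_i1 = 1/f₁ − 1/d_o1 = 1/(-31.9) − 1/(246) = -0.03541, so d_i1 = -28.24 cm.
The intermediate image is 28.24 cm to the left of lens 1 (virtual), which is 105 − (-28.24) = 133.2 cm to the left of lens 2, so d_o2 = +133.2 cm.
Lens 2: 1/d_i2 = 1/f₂ − 1/d_o2 = 1/(30.0) − 1/(133.2) = 0.02583, so d_i2 = 38.7 cm.
The final image is real, 38.7 cm to the right of lens 2 (overall magnification ≈ -0.033).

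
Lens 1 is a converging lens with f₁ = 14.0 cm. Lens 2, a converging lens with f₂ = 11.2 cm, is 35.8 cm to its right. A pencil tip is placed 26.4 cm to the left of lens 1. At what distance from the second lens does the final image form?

Lens 1: 1/d_i1 = 1/f₁ − 1/d_o1 = 1/(14.0) − 1/(26.4) = 0.03355, so d_i1 = 29.81 cm.
The intermediate image is 29.81 cm to the right of lens 1, which is 35.8 − (29.81) = 5.990 cm to the left of lens 2, so d_o2 = +5.990 cm.
Lens 2: 1/d_i2 = 1/f₂ − 1/d_o2 = 1/(11.2) − 1/(5.990) = -0.07766, so d_i2 = -12.9 cm.
The final image is virtual, 12.9 cm to the left of lens 2 (overall magnification ≈ -2.4).

12.9 cm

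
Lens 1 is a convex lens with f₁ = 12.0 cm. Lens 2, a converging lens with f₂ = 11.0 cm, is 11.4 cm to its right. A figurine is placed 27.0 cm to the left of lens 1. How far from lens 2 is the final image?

Lens 1: 1/d_i1 = 1/f₁ − 1/d_o1 = 1/(12.0) − 1/(27.0) = 0.04630, so d_i1 = 21.60 cm.
The intermediate image is 21.60 cm to the right of lens 1, which lies 10.20 cm to the right of lens 2 — a virtual object — so d_o2 = −10.20 cm.
Lens 2: 1/d_i2 = 1/f₂ − 1/d_o2 = 1/(11.0) − 1/(-10.20) = 0.1889, so d_i2 = 5.29 cm.
The final image is real, 5.29 cm to the right of lens 2 (overall magnification ≈ -0.42).

5.29 cm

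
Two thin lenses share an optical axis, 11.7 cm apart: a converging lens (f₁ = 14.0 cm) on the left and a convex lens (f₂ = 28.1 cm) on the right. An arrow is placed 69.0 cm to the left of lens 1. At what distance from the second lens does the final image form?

4.85 cm

Lens 1: 1/d_i1 = 1/f₁ − 1/d_o1 = 1/(14.0) − 1/(69.0) = 0.05694, so d_i1 = 17.56 cm.
The intermediate image is 17.56 cm to the right of lens 1, which lies 5.860 cm to the right of lens 2 — a virtual object — so d_o2 = −5.860 cm.
Lens 2: 1/d_i2 = 1/f₂ − 1/d_o2 = 1/(28.1) − 1/(-5.860) = 0.2062, so d_i2 = 4.85 cm.
The final image is real, 4.85 cm to the right of lens 2 (overall magnification ≈ -0.21).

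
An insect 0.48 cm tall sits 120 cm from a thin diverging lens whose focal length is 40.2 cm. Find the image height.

0.120 cm

For a diverging lens, f = -40.2 cm.
1/d_i = 1/f − 1/d_o = 1/(-40.20) − 1/(120) = -0.03321, so d_i = -30.11 cm.
m = −d_i/d_o = +0.2509.
|h_i| = |m|·h_o = 0.2509 × 0.48 = 0.120 cm. The image is virtual, upright and reduced, on the same side as the object.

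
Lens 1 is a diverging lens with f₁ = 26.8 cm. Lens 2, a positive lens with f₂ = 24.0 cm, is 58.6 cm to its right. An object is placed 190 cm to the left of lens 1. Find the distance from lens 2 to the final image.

33.9 cm

Lens 1 is diverging, so f₁ = −26.8 cm.
Lens 1: 1/d_i1 = 1/f₁ − 1/d_o1 = 1/(-26.8) − 1/(190) = -0.04258, so d_i1 = -23.49 cm.
The intermediate image is 23.49 cm to the left of lens 1 (virtual), which is 58.6 − (-23.49) = 82.09 cm to the left of lens 2, so d_o2 = +82.09 cm.
Lens 2: 1/d_i2 = 1/f₂ − 1/d_o2 = 1/(24.0) − 1/(82.09) = 0.02948, so d_i2 = 33.9 cm.
The final image is real, 33.9 cm to the right of lens 2 (overall magnification ≈ -0.051).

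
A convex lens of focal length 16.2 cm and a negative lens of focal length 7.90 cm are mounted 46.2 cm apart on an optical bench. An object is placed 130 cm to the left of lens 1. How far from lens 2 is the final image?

6.15 cm

Lens 1: 1/d_i1 = 1/f₁ − 1/d_o1 = 1/(16.2) − 1/(130) = 0.05404, so d_i1 = 18.51 cm.
The intermediate image is 18.51 cm to the right of lens 1, which is 46.2 − (18.51) = 27.69 cm to the left of lens 2, so d_o2 = +27.69 cm.
Lens 2 is diverging, so f₂ = −7.90 cm.
Lens 2: 1/d_i2 = 1/f₂ − 1/d_o2 = 1/(-7.90) − 1/(27.69) = -0.1627, so d_i2 = -6.15 cm.
The final image is virtual, 6.15 cm to the left of lens 2 (overall magnification ≈ -0.032).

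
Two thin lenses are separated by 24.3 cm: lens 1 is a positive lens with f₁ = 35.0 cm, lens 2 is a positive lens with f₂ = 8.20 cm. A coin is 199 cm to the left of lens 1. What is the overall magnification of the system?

m = -0.0664

Lens 1: 1/d_i1 = 1/(35.0) − 1/(199) = 0.02355, so d_i1 = 42.47 cm; m₁ = −d_i1/d_o1 = -0.2134.
d_o2 = 24.3 − (42.47) = -18.17 cm (virtual object).
Lens 2: 1/d_i2 = 1/(8.20) − 1/(-18.17) = 0.1770, so d_i2 = 5.650 cm; m₂ = −d_i2/d_o2 = +0.3110.
m = m₁·m₂ = (-0.2134)(+0.3110) = -0.0664.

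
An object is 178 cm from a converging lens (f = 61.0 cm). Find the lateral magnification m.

m = -0.521

1/d_i = 1/f − 1/d_o = 1/(61.00) − 1/(178) = 0.01078, so d_i = 92.80 cm.
m = −d_i/d_o = −(92.80)/(178) = -0.521.
The image is real, inverted and reduced, on the far side of the lens.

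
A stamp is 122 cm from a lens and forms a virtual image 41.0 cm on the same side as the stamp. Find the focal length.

f = -61.8 cm (diverging)

Virtual image ⇒ d_i = −41.0 cm.
1/f = 1/d_o + 1/d_i = 1/(122) + 1/(-41.0) = -0.01619, so f = -61.8 cm.
Since f is negative, the lens is diverging.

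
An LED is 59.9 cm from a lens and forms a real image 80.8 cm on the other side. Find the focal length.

f = 34.4 cm (converging)

Real image ⇒ d_i = +80.8 cm.
1/f = 1/d_o + 1/d_i = 1/(59.9) + 1/(80.8) = 0.02907, so f = 34.4 cm.
Since f is positive, the lens is converging.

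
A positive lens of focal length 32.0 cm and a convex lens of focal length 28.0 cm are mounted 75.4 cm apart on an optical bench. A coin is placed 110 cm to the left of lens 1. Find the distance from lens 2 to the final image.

373 cm

Lens 1: 1/d_i1 = 1/f₁ − 1/d_o1 = 1/(32.0) − 1/(110) = 0.02216, so d_i1 = 45.13 cm.
The intermediate image is 45.13 cm to the right of lens 1, which is 75.4 − (45.13) = 30.27 cm to the left of lens 2, so d_o2 = +30.27 cm.
Lens 2: 1/d_i2 = 1/f₂ − 1/d_o2 = 1/(28.0) − 1/(30.27) = 0.002678, so d_i2 = 373 cm.
The final image is real, 373 cm to the right of lens 2 (overall magnification ≈ 5.1).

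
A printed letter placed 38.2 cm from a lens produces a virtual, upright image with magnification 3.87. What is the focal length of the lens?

m = −d_i/d_o ⇒ d_i = −m·d_o = −(+3.87)·(38.2) = -147.8 cm.
1/f = 1/d_o + 1/d_i = 1/(38.2) + 1/(-147.8) = 0.01941, so f = 51.5 cm.
Since f is positive, the lens is converging.

f = 51.5 cm (converging)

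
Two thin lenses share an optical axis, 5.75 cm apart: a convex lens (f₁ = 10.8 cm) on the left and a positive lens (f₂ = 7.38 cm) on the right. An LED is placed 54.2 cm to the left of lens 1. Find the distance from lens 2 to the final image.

Lens 1: 1/d_i1 = 1/f₁ − 1/d_o1 = 1/(10.8) − 1/(54.2) = 0.07414, so d_i1 = 13.49 cm.
The intermediate image is 13.49 cm to the right of lens 1, which lies 7.740 cm to the right of lens 2 — a virtual object — so d_o2 = −7.740 cm.
Lens 2: 1/d_i2 = 1/f₂ − 1/d_o2 = 1/(7.38) − 1/(-7.740) = 0.2647, so d_i2 = 3.78 cm.
The final image is real, 3.78 cm to the right of lens 2 (overall magnification ≈ -0.12).

3.78 cm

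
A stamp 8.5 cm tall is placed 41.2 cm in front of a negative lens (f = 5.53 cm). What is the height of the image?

1.01 cm

For a negative lens, f = -5.53 cm.
1/d_i = 1/f − 1/d_o = 1/(-5.530) − 1/(41.2) = -0.2051, so d_i = -4.876 cm.
m = −d_i/d_o = +0.1183.
|h_i| = |m|·h_o = 0.1183 × 8.5 = 1.01 cm. The image is virtual, upright and reduced, on the same side as the object.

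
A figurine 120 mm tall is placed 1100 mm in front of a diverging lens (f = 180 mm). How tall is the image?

16.9 mm

For a diverging lens, f = -180 mm.
1/d_i = 1/f − 1/d_o = 1/(-180.0) − 1/(1100) = -0.006465, so d_i = -154.7 mm.
m = −d_i/d_o = +0.1406.
|h_i| = |m|·h_o = 0.1406 × 120 = 16.9 mm. The image is virtual, upright and reduced, on the same side as the object.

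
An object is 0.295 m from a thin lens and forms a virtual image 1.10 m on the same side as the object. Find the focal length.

Virtual image ⇒ d_i = −1.10 m.
1/f = 1/d_o + 1/d_i = 1/(0.295) + 1/(-1.10) = 2.481, so f = 0.403 m.
Since f is positive, the thin lens is converging.

f = 0.403 m (converging)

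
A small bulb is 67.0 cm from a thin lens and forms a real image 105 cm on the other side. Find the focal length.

Real image ⇒ d_i = +105 cm.
1/f = 1/d_o + 1/d_i = 1/(67.0) + 1/(105) = 0.02445, so f = 40.9 cm.
Since f is positive, the thin lens is converging.

f = 40.9 cm (converging)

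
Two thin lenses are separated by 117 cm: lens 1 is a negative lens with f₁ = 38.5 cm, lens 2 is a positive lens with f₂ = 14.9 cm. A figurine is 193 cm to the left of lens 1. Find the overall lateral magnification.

f₁ = −38.5 cm (diverging).
Lens 1: 1/d_i1 = 1/(-38.5) − 1/(193) = -0.03116, so d_i1 = -32.10 cm; m₁ = −d_i1/d_o1 = +0.1663.
d_o2 = 117 − (-32.10) = 149.1 cm.
Lens 2: 1/d_i2 = 1/(14.9) − 1/(149.1) = 0.06041, so d_i2 = 16.55 cm; m₂ = −d_i2/d_o2 = -0.1110.
m = m₁·m₂ = (+0.1663)(-0.1110) = -0.0185.

m = -0.0185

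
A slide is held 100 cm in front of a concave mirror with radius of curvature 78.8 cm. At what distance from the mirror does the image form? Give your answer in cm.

f = R/2 = 78.8/2 = 39.40 cm.
Mirror equation: 1/v = 1/f − 1/u = 1/(39.40) − 1/(100) = 0.02538 − 0.01000 = 0.01538, so v = 65.0 cm.
The image is real, inverted and reduced, in front of the mirror.

65.0 cm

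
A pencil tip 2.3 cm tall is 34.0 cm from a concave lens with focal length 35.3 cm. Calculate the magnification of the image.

m = +0.509

For a concave lens, f = -35.3 cm.
1/d_i = 1/f − 1/d_o = 1/(-35.30) − 1/(34.0) = -0.05774, so d_i = -17.32 cm.
m = −d_i/d_o = −(-17.32)/(34.0) = +0.509.
The image is virtual, upright and reduced, on the same side as the object.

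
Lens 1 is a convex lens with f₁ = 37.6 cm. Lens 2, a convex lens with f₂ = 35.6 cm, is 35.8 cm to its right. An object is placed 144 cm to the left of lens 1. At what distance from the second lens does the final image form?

10.6 cm

Lens 1: 1/d_i1 = 1/f₁ − 1/d_o1 = 1/(37.6) − 1/(144) = 0.01965, so d_i1 = 50.89 cm.
The intermediate image is 50.89 cm to the right of lens 1, which lies 15.09 cm to the right of lens 2 — a virtual object — so d_o2 = −15.09 cm.
Lens 2: 1/d_i2 = 1/f₂ − 1/d_o2 = 1/(35.6) − 1/(-15.09) = 0.09436, so d_i2 = 10.6 cm.
The final image is real, 10.6 cm to the right of lens 2 (overall magnification ≈ -0.25).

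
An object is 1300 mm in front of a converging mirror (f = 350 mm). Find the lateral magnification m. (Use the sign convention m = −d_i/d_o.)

m = -0.368

1/d_i = 1/f − 1/d_o = 1/(350.0) − 1/(1300) = 0.002088, so d_i = 478.9 mm.
m = −d_i/d_o = −(478.9)/(1300) = -0.368.
The image is real, inverted and reduced, in front of the mirror.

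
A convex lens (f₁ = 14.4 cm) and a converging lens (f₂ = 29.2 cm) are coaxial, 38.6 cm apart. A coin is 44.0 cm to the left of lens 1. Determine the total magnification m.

Lens 1: 1/d_i1 = 1/(14.4) − 1/(44.0) = 0.04672, so d_i1 = 21.41 cm; m₁ = −d_i1/d_o1 = -0.4866.
d_o2 = 38.6 − (21.41) = 17.19 cm.
Lens 2: 1/d_i2 = 1/(29.2) − 1/(17.19) = -0.02393, so d_i2 = -41.79 cm; m₂ = −d_i2/d_o2 = +2.431.
m = m₁·m₂ = (-0.4866)(+2.431) = -1.18.

m = -1.18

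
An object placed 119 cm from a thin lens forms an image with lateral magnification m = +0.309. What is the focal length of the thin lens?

m = −d_i/d_o ⇒ d_i = −m·d_o = −(+0.309)·(119) = -36.77 cm.
1/f = 1/d_o + 1/d_i = 1/(119) + 1/(-36.77) = -0.01879, so f = -53.2 cm.
Since f is negative, the thin lens is diverging.

f = -53.2 cm (diverging)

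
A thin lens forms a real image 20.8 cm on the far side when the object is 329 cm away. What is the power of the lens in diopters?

P = +5.11 D

d_i = +20.8 cm.
1/f = 1/d_o + 1/d_i = 1/(329) + 1/(20.8) = 0.05112 cm⁻¹.
f = 19.56 cm = 0.1956 m, so P = 1/f = +5.11 D.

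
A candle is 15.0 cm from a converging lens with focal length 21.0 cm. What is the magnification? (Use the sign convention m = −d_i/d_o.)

1/d_i = 1/f − 1/d_o = 1/(21.00) − 1/(15.0) = -0.01905, so d_i = -52.50 cm.
m = −d_i/d_o = −(-52.50)/(15.0) = +3.50.
The image is virtual, upright and enlarged, on the same side as the object.

m = +3.50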